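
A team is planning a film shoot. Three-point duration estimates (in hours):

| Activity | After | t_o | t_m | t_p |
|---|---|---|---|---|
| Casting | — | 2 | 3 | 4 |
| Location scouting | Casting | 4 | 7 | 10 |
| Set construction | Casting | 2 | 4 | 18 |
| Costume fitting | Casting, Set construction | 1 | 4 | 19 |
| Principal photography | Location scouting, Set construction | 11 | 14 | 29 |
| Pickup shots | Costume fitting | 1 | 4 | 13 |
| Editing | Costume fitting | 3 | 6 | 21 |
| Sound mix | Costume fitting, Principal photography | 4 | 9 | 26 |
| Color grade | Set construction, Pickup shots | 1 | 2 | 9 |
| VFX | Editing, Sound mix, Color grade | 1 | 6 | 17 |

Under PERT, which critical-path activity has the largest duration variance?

Sound mix

te_Casting = (2 + 4·3 + 4)/6 = 18/6 = 3; σ²_Casting = ((4−2)/6)² = 0.111
te_Location scouting = (4 + 4·7 + 10)/6 = 42/6 = 7; σ²_Location scouting = ((10−4)/6)² = 1.000
te_Set construction = (2 + 4·4 + 18)/6 = 36/6 = 6; σ²_Set construction = ((18−2)/6)² = 7.111
te_Costume fitting = (1 + 4·4 + 19)/6 = 36/6 = 6; σ²_Costume fitting = ((19−1)/6)² = 9.000
te_Principal photography = (11 + 4·14 + 29)/6 = 96/6 = 16; σ²_Principal photography = ((29−11)/6)² = 9.000
te_Pickup shots = (1 + 4·4 + 13)/6 = 30/6 = 5; σ²_Pickup shots = ((13−1)/6)² = 4.000
te_Editing = (3 + 4·6 + 21)/6 = 48/6 = 8; σ²_Editing = ((21−3)/6)² = 9.000
te_Sound mix = (4 + 4·9 + 26)/6 = 66/6 = 11; σ²_Sound mix = ((26−4)/6)² = 13.444
te_Color grade = (1 + 4·2 + 9)/6 = 18/6 = 3; σ²_Color grade = ((9−1)/6)² = 1.778
te_VFX = (1 + 4·6 + 17)/6 = 42/6 = 7; σ²_VFX = ((17−1)/6)² = 7.111

Forward pass:
ES_Casting = 0; EF_Casting = 3
ES_Location scouting = 3; EF_Location scouting = 3+7 = 10
ES_Set construction = 3; EF_Set construction = 3+6 = 9
ES_Costume fitting = max(EF_Casting=3, EF_Set construction=9) = 9; EF_Costume fitting = 9+6 = 15
ES_Principal photography = max(EF_Location scouting=10, EF_Set construction=9) = 10; EF_Principal photography = 10+16 = 26
ES_Pickup shots = 15; EF_Pickup shots = 15+5 = 20
ES_Editing = 15; EF_Editing = 15+8 = 23
ES_Sound mix = max(EF_Costume fitting=15, EF_Principal photography=26) = 26; EF_Sound mix = 26+11 = 37
ES_Color grade = max(EF_Set construction=9, EF_Pickup shots=20) = 20; EF_Color grade = 20+3 = 23
ES_VFX = max(EF_Editing=23, EF_Sound mix=37, EF_Color grade=23) = 37; EF_VFX = 37+7 = 44
Expected project duration μ = 44 hours. Critical path: Casting → Location scouting → Principal photography → Sound mix → VFX.

Variances on critical path: σ²_Casting=0.111, σ²_Location scouting=1.000, σ²_Principal photography=9.000, σ²_Sound mix=13.444, σ²_VFX=7.111.
Largest is σ²_Sound mix = 13.444.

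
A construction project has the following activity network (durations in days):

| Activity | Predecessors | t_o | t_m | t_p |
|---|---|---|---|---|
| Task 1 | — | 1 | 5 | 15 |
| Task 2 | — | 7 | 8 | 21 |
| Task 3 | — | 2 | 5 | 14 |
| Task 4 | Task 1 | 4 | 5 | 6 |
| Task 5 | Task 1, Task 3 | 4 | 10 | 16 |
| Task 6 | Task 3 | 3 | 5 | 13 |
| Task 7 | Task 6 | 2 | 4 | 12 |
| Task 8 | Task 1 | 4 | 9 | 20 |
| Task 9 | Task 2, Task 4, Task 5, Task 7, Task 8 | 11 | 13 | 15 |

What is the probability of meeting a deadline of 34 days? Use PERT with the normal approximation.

0.897

te_Task 1 = (1 + 4·5 + 15)/6 = 36/6 = 6; σ²_Task 1 = ((15−1)/6)² = 5.444
te_Task 2 = (7 + 4·8 + 21)/6 = 60/6 = 10; σ²_Task 2 = ((21−7)/6)² = 5.444
te_Task 3 = (2 + 4·5 + 14)/6 = 36/6 = 6; σ²_Task 3 = ((14−2)/6)² = 4.000
te_Task 4 = (4 + 4·5 + 6)/6 = 30/6 = 5; σ²_Task 4 = ((6−4)/6)² = 0.111
te_Task 5 = (4 + 4·10 + 16)/6 = 60/6 = 10; σ²_Task 5 = ((16−4)/6)² = 4.000
te_Task 6 = (3 + 4·5 + 13)/6 = 36/6 = 6; σ²_Task 6 = ((13−3)/6)² = 2.778
te_Task 7 = (2 + 4·4 + 12)/6 = 30/6 = 5; σ²_Task 7 = ((12−2)/6)² = 2.778
te_Task 8 = (4 + 4·9 + 20)/6 = 60/6 = 10; σ²_Task 8 = ((20−4)/6)² = 7.111
te_Task 9 = (11 + 4·13 + 15)/6 = 78/6 = 13; σ²_Task 9 = ((15−11)/6)² = 0.444

Forward pass:
ES_Task 1 = 0; EF_Task 1 = 6
ES_Task 2 = 0; EF_Task 2 = 10
ES_Task 3 = 0; EF_Task 3 = 6
ES_Task 4 = 6; EF_Task 4 = 6+5 = 11
ES_Task 5 = max(EF_Task 1=6, EF_Task 3=6) = 6; EF_Task 5 = 6+10 = 16
ES_Task 6 = 6; EF_Task 6 = 6+6 = 12
ES_Task 7 = 12; EF_Task 7 = 12+5 = 17
ES_Task 8 = 6; EF_Task 8 = 6+10 = 16
ES_Task 9 = max(EF_Task 2=10, EF_Task 4=11, EF_Task 5=16, EF_Task 7=17, EF_Task 8=16) = 17; EF_Task 9 = 17+13 = 30
Expected project duration μ = 30 days. Critical path: Task 3 → Task 6 → Task 7 → Task 9.

Variance along critical path = 4.000 + 2.778 + 2.778 + 0.444 = 10.000; σ = √10.000 = 3.162 days.
Z = (34 − 30) / 3.162 = 1.265
P(T ≤ 34) = Φ(1.265) ≈ 0.897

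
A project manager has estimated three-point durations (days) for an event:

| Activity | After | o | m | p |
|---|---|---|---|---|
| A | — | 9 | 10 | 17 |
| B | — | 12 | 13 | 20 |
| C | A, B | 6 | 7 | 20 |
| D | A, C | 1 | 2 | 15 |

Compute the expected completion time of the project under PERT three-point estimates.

27 days

te_A = (9 + 4·10 + 17)/6 = 66/6 = 11
te_B = (12 + 4·13 + 20)/6 = 84/6 = 14
te_C = (6 + 4·7 + 20)/6 = 54/6 = 9
te_D = (1 + 4·2 + 15)/6 = 24/6 = 4

Forward pass:
ES_A = 0; EF_A = 11
ES_B = 0; EF_B = 14
ES_C = max(EF_A=11, EF_B=14) = 14; EF_C = 14+9 = 23
ES_D = max(EF_A=11, EF_C=23) = 23; EF_D = 23+4 = 27
Expected project duration μ = 27 days. Critical path: B → C → D.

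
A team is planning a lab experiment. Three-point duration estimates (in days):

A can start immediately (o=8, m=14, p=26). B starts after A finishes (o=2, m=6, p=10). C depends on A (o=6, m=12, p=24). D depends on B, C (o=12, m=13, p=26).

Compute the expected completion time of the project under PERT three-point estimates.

43 days

te_A = (8 + 4·14 + 26)/6 = 90/6 = 15
te_B = (2 + 4·6 + 10)/6 = 36/6 = 6
te_C = (6 + 4·12 + 24)/6 = 78/6 = 13
te_D = (12 + 4·13 + 26)/6 = 90/6 = 15

Forward pass:
ES_A = 0; EF_A = 15
ES_B = 15; EF_B = 15+6 = 21
ES_C = 15; EF_C = 15+13 = 28
ES_D = max(EF_B=21, EF_C=28) = 28; EF_D = 28+15 = 43
Expected project duration μ = 43 days. Critical path: A → C → D.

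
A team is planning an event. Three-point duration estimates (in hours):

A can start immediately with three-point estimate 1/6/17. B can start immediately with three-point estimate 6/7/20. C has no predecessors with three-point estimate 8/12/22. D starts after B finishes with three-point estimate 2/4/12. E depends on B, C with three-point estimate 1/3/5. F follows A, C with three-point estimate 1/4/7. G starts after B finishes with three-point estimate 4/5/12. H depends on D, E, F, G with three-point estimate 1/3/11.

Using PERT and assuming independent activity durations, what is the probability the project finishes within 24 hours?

0.838

te_A = (1 + 4·6 + 17)/6 = 42/6 = 7; σ²_A = ((17−1)/6)² = 7.111
te_B = (6 + 4·7 + 20)/6 = 54/6 = 9; σ²_B = ((20−6)/6)² = 5.444
te_C = (8 + 4·12 + 22)/6 = 78/6 = 13; σ²_C = ((22−8)/6)² = 5.444
te_D = (2 + 4·4 + 12)/6 = 30/6 = 5; σ²_D = ((12−2)/6)² = 2.778
te_E = (1 + 4·3 + 5)/6 = 18/6 = 3; σ²_E = ((5−1)/6)² = 0.444
te_F = (1 + 4·4 + 7)/6 = 24/6 = 4; σ²_F = ((7−1)/6)² = 1.000
te_G = (4 + 4·5 + 12)/6 = 36/6 = 6; σ²_G = ((12−4)/6)² = 1.778
te_H = (1 + 4·3 + 11)/6 = 24/6 = 4; σ²_H = ((11−1)/6)² = 2.778

Forward pass:
ES_A = 0; EF_A = 7
ES_B = 0; EF_B = 9
ES_C = 0; EF_C = 13
ES_D = 9; EF_D = 9+5 = 14
ES_E = max(EF_B=9, EF_C=13) = 13; EF_E = 13+3 = 16
ES_F = max(EF_A=7, EF_C=13) = 13; EF_F = 13+4 = 17
ES_G = 9; EF_G = 9+6 = 15
ES_H = max(EF_D=14, EF_E=16, EF_F=17, EF_G=15) = 17; EF_H = 17+4 = 21
Expected project duration μ = 21 hours. Critical path: C → F → H.

Variance along critical path = 5.444 + 1.000 + 2.778 = 9.222; σ = √9.222 = 3.037 hours.
Z = (24 − 21) / 3.037 = 0.988
P(T ≤ 24) = Φ(0.988) ≈ 0.838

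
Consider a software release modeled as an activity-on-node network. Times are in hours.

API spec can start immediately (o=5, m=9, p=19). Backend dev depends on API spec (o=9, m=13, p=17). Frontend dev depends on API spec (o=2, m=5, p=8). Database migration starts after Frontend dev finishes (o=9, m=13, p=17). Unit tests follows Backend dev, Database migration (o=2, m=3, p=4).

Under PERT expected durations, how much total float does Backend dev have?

5 hours

te_API spec = (5 + 4·9 + 19)/6 = 60/6 = 10
te_Backend dev = (9 + 4·13 + 17)/6 = 78/6 = 13
te_Frontend dev = (2 + 4·5 + 8)/6 = 30/6 = 5
te_Database migration = (9 + 4·13 + 17)/6 = 78/6 = 13
te_Unit tests = (2 + 4·3 + 4)/6 = 18/6 = 3

Forward pass:
ES_API spec = 0; EF_API spec = 10
ES_Backend dev = 10; EF_Backend dev = 10+13 = 23
ES_Frontend dev = 10; EF_Frontend dev = 10+5 = 15
ES_Database migration = 15; EF_Database migration = 15+13 = 28
ES_Unit tests = max(EF_Backend dev=23, EF_Database migration=28) = 28; EF_Unit tests = 28+3 = 31
Expected project duration μ = 31 hours. Critical path: API spec → Frontend dev → Database migration → Unit tests.

Backward pass:
LF_Unit tests = 31; LS_Unit tests = 31−3 = 28
LF_Database migration = LS_Unit tests = 28; LS_Database migration = 28−13 = 15
LF_Frontend dev = LS_Database migration = 15; LS_Frontend dev = 15−5 = 10
LF_Backend dev = LS_Unit tests = 28; LS_Backend dev = 28−13 = 15
LF_API spec = min(LS_Backend dev=15, LS_Frontend dev=10) = 10; LS_API spec = 10−10 = 0
Slack_Backend dev = LS_Backend dev − ES_Backend dev = 15 − 10 = 5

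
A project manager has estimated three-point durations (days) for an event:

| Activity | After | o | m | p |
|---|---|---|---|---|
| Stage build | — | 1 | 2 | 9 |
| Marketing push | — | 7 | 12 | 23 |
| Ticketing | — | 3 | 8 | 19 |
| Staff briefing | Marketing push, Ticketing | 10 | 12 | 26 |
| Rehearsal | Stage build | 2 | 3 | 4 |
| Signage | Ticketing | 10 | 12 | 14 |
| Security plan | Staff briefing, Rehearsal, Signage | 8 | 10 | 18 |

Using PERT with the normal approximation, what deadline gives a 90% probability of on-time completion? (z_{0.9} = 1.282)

43.3 days

te_Stage build = (1 + 4·2 + 9)/6 = 18/6 = 3; σ²_Stage build = ((9−1)/6)² = 1.778
te_Marketing push = (7 + 4·12 + 23)/6 = 78/6 = 13; σ²_Marketing push = ((23−7)/6)² = 7.111
te_Ticketing = (3 + 4·8 + 19)/6 = 54/6 = 9; σ²_Ticketing = ((19−3)/6)² = 7.111
te_Staff briefing = (10 + 4·12 + 26)/6 = 84/6 = 14; σ²_Staff briefing = ((26−10)/6)² = 7.111
te_Rehearsal = (2 + 4·3 + 4)/6 = 18/6 = 3; σ²_Rehearsal = ((4−2)/6)² = 0.111
te_Signage = (10 + 4·12 + 14)/6 = 72/6 = 12; σ²_Signage = ((14−10)/6)² = 0.444
te_Security plan = (8 + 4·10 + 18)/6 = 66/6 = 11; σ²_Security plan = ((18−8)/6)² = 2.778

Forward pass:
ES_Stage build = 0; EF_Stage build = 3
ES_Marketing push = 0; EF_Marketing push = 13
ES_Ticketing = 0; EF_Ticketing = 9
ES_Staff briefing = max(EF_Marketing push=13, EF_Ticketing=9) = 13; EF_Staff briefing = 13+14 = 27
ES_Rehearsal = 3; EF_Rehearsal = 3+3 = 6
ES_Signage = 9; EF_Signage = 9+12 = 21
ES_Security plan = max(EF_Staff briefing=27, EF_Rehearsal=6, EF_Signage=21) = 27; EF_Security plan = 27+11 = 38
Expected project duration μ = 38 days. Critical path: Marketing push → Staff briefing → Security plan.

Variance along critical path = 7.111 + 7.111 + 2.778 = 17.000; σ = 4.123 days.
D = μ + z·σ = 38 + 1.282·4.123 = 43.3 days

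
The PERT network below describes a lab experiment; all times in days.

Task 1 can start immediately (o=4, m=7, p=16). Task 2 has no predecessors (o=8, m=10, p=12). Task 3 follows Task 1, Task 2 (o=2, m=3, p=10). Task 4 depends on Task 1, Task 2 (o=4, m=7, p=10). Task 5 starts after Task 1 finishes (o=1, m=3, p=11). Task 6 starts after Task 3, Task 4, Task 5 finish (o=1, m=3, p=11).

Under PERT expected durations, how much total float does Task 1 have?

2 days

te_Task 1 = (4 + 4·7 + 16)/6 = 48/6 = 8
te_Task 2 = (8 + 4·10 + 12)/6 = 60/6 = 10
te_Task 3 = (2 + 4·3 + 10)/6 = 24/6 = 4
te_Task 4 = (4 + 4·7 + 10)/6 = 42/6 = 7
te_Task 5 = (1 + 4·3 + 11)/6 = 24/6 = 4
te_Task 6 = (1 + 4·3 + 11)/6 = 24/6 = 4

Forward pass:
ES_Task 1 = 0; EF_Task 1 = 8
ES_Task 2 = 0; EF_Task 2 = 10
ES_Task 3 = max(EF_Task 1=8, EF_Task 2=10) = 10; EF_Task 3 = 10+4 = 14
ES_Task 4 = max(EF_Task 1=8, EF_Task 2=10) = 10; EF_Task 4 = 10+7 = 17
ES_Task 5 = 8; EF_Task 5 = 8+4 = 12
ES_Task 6 = max(EF_Task 3=14, EF_Task 4=17, EF_Task 5=12) = 17; EF_Task 6 = 17+4 = 21
Expected project duration μ = 21 days. Critical path: Task 2 → Task 4 → Task 6.

Backward pass:
LF_Task 6 = 21; LS_Task 6 = 21−4 = 17
LF_Task 5 = LS_Task 6 = 17; LS_Task 5 = 17−4 = 13
LF_Task 4 = LS_Task 6 = 17; LS_Task 4 = 17−7 = 10
LF_Task 3 = LS_Task 6 = 17; LS_Task 3 = 17−4 = 13
LF_Task 2 = min(LS_Task 3=13, LS_Task 4=10) = 10; LS_Task 2 = 10−10 = 0
LF_Task 1 = min(LS_Task 3=13, LS_Task 4=10, LS_Task 5=13) = 10; LS_Task 1 = 10−8 = 2
Slack_Task 1 = LS_Task 1 − ES_Task 1 = 2 − 0 = 2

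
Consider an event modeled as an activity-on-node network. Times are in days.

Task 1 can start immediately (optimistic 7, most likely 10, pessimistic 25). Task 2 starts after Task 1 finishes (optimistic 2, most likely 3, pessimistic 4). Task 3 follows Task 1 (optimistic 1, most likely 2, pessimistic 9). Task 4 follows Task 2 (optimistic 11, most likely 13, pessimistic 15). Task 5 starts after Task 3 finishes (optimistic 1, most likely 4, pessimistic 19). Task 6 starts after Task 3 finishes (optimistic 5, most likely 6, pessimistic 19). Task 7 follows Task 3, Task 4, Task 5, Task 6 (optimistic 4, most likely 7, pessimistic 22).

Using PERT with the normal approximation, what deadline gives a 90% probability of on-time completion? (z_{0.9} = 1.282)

te_Task 1 = (7 + 4·10 + 25)/6 = 72/6 = 12; σ²_Task 1 = ((25−7)/6)² = 9.000
te_Task 2 = (2 + 4·3 + 4)/6 = 18/6 = 3; σ²_Task 2 = ((4−2)/6)² = 0.111
te_Task 3 = (1 + 4·2 + 9)/6 = 18/6 = 3; σ²_Task 3 = ((9−1)/6)² = 1.778
te_Task 4 = (11 + 4·13 + 15)/6 = 78/6 = 13; σ²_Task 4 = ((15−11)/6)² = 0.444
te_Task 5 = (1 + 4·4 + 19)/6 = 36/6 = 6; σ²_Task 5 = ((19−1)/6)² = 9.000
te_Task 6 = (5 + 4·6 + 19)/6 = 48/6 = 8; σ²_Task 6 = ((19−5)/6)² = 5.444
te_Task 7 = (4 + 4·7 + 22)/6 = 54/6 = 9; σ²_Task 7 = ((22−4)/6)² = 9.000

Forward pass:
ES_Task 1 = 0; EF_Task 1 = 12
ES_Task 2 = 12; EF_Task 2 = 12+3 = 15
ES_Task 3 = 12; EF_Task 3 = 12+3 = 15
ES_Task 4 = 15; EF_Task 4 = 15+13 = 28
ES_Task 5 = 15; EF_Task 5 = 15+6 = 21
ES_Task 6 = 15; EF_Task 6 = 15+8 = 23
ES_Task 7 = max(EF_Task 3=15, EF_Task 4=28, EF_Task 5=21, EF_Task 6=23) = 28; EF_Task 7 = 28+9 = 37
Expected project duration μ = 37 days. Critical path: Task 1 → Task 2 → Task 4 → Task 7.

Variance along critical path = 9.000 + 0.111 + 0.444 + 9.000 = 18.556; σ = 4.308 days.
D = μ + z·σ = 37 + 1.282·4.308 = 42.5 days

42.5 days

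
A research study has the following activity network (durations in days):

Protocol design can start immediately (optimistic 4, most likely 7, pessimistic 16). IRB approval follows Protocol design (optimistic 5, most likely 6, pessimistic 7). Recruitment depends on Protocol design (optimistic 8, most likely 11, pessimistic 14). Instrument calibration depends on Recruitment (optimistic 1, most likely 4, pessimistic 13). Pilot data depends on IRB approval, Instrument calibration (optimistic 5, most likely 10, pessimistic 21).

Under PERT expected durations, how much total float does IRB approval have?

10 days

te_Protocol design = (4 + 4·7 + 16)/6 = 48/6 = 8
te_IRB approval = (5 + 4·6 + 7)/6 = 36/6 = 6
te_Recruitment = (8 + 4·11 + 14)/6 = 66/6 = 11
te_Instrument calibration = (1 + 4·4 + 13)/6 = 30/6 = 5
te_Pilot data = (5 + 4·10 + 21)/6 = 66/6 = 11

Forward pass:
ES_Protocol design = 0; EF_Protocol design = 8
ES_IRB approval = 8; EF_IRB approval = 8+6 = 14
ES_Recruitment = 8; EF_Recruitment = 8+11 = 19
ES_Instrument calibration = 19; EF_Instrument calibration = 19+5 = 24
ES_Pilot data = max(EF_IRB approval=14, EF_Instrument calibration=24) = 24; EF_Pilot data = 24+11 = 35
Expected project duration μ = 35 days. Critical path: Protocol design → Recruitment → Instrument calibration → Pilot data.

Backward pass:
LF_Pilot data = 35; LS_Pilot data = 35−11 = 24
LF_Instrument calibration = LS_Pilot data = 24; LS_Instrument calibration = 24−5 = 19
LF_Recruitment = LS_Instrument calibration = 19; LS_Recruitment = 19−11 = 8
LF_IRB approval = LS_Pilot data = 24; LS_IRB approval = 24−6 = 18
LF_Protocol design = min(LS_IRB approval=18, LS_Recruitment=8) = 8; LS_Protocol design = 8−8 = 0
Slack_IRB approval = LS_IRB approval − ES_IRB approval = 18 − 8 = 10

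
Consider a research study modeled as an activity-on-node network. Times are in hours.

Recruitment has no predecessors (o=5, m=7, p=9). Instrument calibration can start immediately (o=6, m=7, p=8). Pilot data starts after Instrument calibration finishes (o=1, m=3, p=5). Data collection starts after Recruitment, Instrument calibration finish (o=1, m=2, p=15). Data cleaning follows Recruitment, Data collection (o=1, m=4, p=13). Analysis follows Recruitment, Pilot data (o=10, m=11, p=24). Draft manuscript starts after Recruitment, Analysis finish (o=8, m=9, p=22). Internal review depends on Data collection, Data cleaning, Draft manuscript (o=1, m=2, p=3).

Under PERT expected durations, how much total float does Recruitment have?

3 hours

te_Recruitment = (5 + 4·7 + 9)/6 = 42/6 = 7
te_Instrument calibration = (6 + 4·7 + 8)/6 = 42/6 = 7
te_Pilot data = (1 + 4·3 + 5)/6 = 18/6 = 3
te_Data collection = (1 + 4·2 + 15)/6 = 24/6 = 4
te_Data cleaning = (1 + 4·4 + 13)/6 = 30/6 = 5
te_Analysis = (10 + 4·11 + 24)/6 = 78/6 = 13
te_Draft manuscript = (8 + 4·9 + 22)/6 = 66/6 = 11
te_Internal review = (1 + 4·2 + 3)/6 = 12/6 = 2

Forward pass:
ES_Recruitment = 0; EF_Recruitment = 7
ES_Instrument calibration = 0; EF_Instrument calibration = 7
ES_Pilot data = 7; EF_Pilot data = 7+3 = 10
ES_Data collection = max(EF_Recruitment=7, EF_Instrument calibration=7) = 7; EF_Data collection = 7+4 = 11
ES_Data cleaning = max(EF_Recruitment=7, EF_Data collection=11) = 11; EF_Data cleaning = 11+5 = 16
ES_Analysis = max(EF_Recruitment=7, EF_Pilot data=10) = 10; EF_Analysis = 10+13 = 23
ES_Draft manuscript = max(EF_Recruitment=7, EF_Analysis=23) = 23; EF_Draft manuscript = 23+11 = 34
ES_Internal review = max(EF_Data collection=11, EF_Data cleaning=16, EF_Draft manuscript=34) = 34; EF_Internal review = 34+2 = 36
Expected project duration μ = 36 hours. Critical path: Instrument calibration → Pilot data → Analysis → Draft manuscript → Internal review.

Backward pass:
LF_Internal review = 36; LS_Internal review = 36−2 = 34
LF_Draft manuscript = LS_Internal review = 34; LS_Draft manuscript = 34−11 = 23
LF_Analysis = LS_Draft manuscript = 23; LS_Analysis = 23−13 = 10
LF_Data cleaning = LS_Internal review = 34; LS_Data cleaning = 34−5 = 29
LF_Data collection = min(LS_Data cleaning=29, LS_Internal review=34) = 29; LS_Data collection = 29−4 = 25
LF_Pilot data = LS_Analysis = 10; LS_Pilot data = 10−3 = 7
LF_Instrument calibration = min(LS_Pilot data=7, LS_Data collection=25) = 7; LS_Instrument calibration = 7−7 = 0
LF_Recruitment = min(LS_Data collection=25, LS_Data cleaning=29, LS_Analysis=10, LS_Draft manuscript=23) = 10; LS_Recruitment = 10−7 = 3
Slack_Recruitment = LS_Recruitment − ES_Recruitment = 3 − 0 = 3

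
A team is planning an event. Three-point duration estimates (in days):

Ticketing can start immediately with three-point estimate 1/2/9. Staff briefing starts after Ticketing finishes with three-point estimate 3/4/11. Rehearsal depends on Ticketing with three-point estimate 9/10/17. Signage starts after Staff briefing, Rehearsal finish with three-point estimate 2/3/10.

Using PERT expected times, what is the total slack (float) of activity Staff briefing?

te_Ticketing = (1 + 4·2 + 9)/6 = 18/6 = 3
te_Staff briefing = (3 + 4·4 + 11)/6 = 30/6 = 5
te_Rehearsal = (9 + 4·10 + 17)/6 = 66/6 = 11
te_Signage = (2 + 4·3 + 10)/6 = 24/6 = 4

Forward pass:
ES_Ticketing = 0; EF_Ticketing = 3
ES_Staff briefing = 3; EF_Staff briefing = 3+5 = 8
ES_Rehearsal = 3; EF_Rehearsal = 3+11 = 14
ES_Signage = max(EF_Staff briefing=8, EF_Rehearsal=14) = 14; EF_Signage = 14+4 = 18
Expected project duration μ = 18 days. Critical path: Ticketing → Rehearsal → Signage.

Backward pass:
LF_Signage = 18; LS_Signage = 18−4 = 14
LF_Rehearsal = LS_Signage = 14; LS_Rehearsal = 14−11 = 3
LF_Staff briefing = LS_Signage = 14; LS_Staff briefing = 14−5 = 9
LF_Ticketing = min(LS_Staff briefing=9, LS_Rehearsal=3) = 3; LS_Ticketing = 3−3 = 0
Slack_Staff briefing = LS_Staff briefing − ES_Staff briefing = 9 − 3 = 6

6 days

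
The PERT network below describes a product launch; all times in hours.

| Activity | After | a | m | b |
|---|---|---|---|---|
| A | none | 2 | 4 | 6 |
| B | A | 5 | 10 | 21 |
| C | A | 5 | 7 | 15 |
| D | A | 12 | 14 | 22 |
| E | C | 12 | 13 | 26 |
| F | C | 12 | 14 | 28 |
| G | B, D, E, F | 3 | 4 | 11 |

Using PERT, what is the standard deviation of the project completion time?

3.48 hours

te_A = (2 + 4·4 + 6)/6 = 24/6 = 4; σ²_A = ((6−2)/6)² = 0.444
te_B = (5 + 4·10 + 21)/6 = 66/6 = 11; σ²_B = ((21−5)/6)² = 7.111
te_C = (5 + 4·7 + 15)/6 = 48/6 = 8; σ²_C = ((15−5)/6)² = 2.778
te_D = (12 + 4·14 + 22)/6 = 90/6 = 15; σ²_D = ((22−12)/6)² = 2.778
te_E = (12 + 4·13 + 26)/6 = 90/6 = 15; σ²_E = ((26−12)/6)² = 5.444
te_F = (12 + 4·14 + 28)/6 = 96/6 = 16; σ²_F = ((28−12)/6)² = 7.111
te_G = (3 + 4·4 + 11)/6 = 30/6 = 5; σ²_G = ((11−3)/6)² = 1.778

Forward pass:
ES_A = 0; EF_A = 4
ES_B = 4; EF_B = 4+11 = 15
ES_C = 4; EF_C = 4+8 = 12
ES_D = 4; EF_D = 4+15 = 19
ES_E = 12; EF_E = 12+15 = 27
ES_F = 12; EF_F = 12+16 = 28
ES_G = max(EF_B=15, EF_D=19, EF_E=27, EF_F=28) = 28; EF_G = 28+5 = 33
Expected project duration μ = 33 hours. Critical path: A → C → F → G.

Variance along critical path = 0.444 + 2.778 + 7.111 + 1.778 = 12.111
σ = √12.111 = 3.480 hours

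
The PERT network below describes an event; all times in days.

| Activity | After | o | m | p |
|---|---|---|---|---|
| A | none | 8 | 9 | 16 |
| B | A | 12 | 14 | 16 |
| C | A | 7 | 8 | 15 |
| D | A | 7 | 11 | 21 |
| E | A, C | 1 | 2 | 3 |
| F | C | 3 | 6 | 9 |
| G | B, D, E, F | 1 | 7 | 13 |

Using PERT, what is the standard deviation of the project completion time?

2.92 days

te_A = (8 + 4·9 + 16)/6 = 60/6 = 10; σ²_A = ((16−8)/6)² = 1.778
te_B = (12 + 4·14 + 16)/6 = 84/6 = 14; σ²_B = ((16−12)/6)² = 0.444
te_C = (7 + 4·8 + 15)/6 = 54/6 = 9; σ²_C = ((15−7)/6)² = 1.778
te_D = (7 + 4·11 + 21)/6 = 72/6 = 12; σ²_D = ((21−7)/6)² = 5.444
te_E = (1 + 4·2 + 3)/6 = 12/6 = 2; σ²_E = ((3−1)/6)² = 0.111
te_F = (3 + 4·6 + 9)/6 = 36/6 = 6; σ²_F = ((9−3)/6)² = 1.000
te_G = (1 + 4·7 + 13)/6 = 42/6 = 7; σ²_G = ((13−1)/6)² = 4.000

Forward pass:
ES_A = 0; EF_A = 10
ES_B = 10; EF_B = 10+14 = 24
ES_C = 10; EF_C = 10+9 = 19
ES_D = 10; EF_D = 10+12 = 22
ES_E = max(EF_A=10, EF_C=19) = 19; EF_E = 19+2 = 21
ES_F = 19; EF_F = 19+6 = 25
ES_G = max(EF_B=24, EF_D=22, EF_E=21, EF_F=25) = 25; EF_G = 25+7 = 32
Expected project duration μ = 32 days. Critical path: A → C → F → G.

Variance along critical path = 1.778 + 1.778 + 1.000 + 4.000 = 8.556
σ = √8.556 = 2.925 days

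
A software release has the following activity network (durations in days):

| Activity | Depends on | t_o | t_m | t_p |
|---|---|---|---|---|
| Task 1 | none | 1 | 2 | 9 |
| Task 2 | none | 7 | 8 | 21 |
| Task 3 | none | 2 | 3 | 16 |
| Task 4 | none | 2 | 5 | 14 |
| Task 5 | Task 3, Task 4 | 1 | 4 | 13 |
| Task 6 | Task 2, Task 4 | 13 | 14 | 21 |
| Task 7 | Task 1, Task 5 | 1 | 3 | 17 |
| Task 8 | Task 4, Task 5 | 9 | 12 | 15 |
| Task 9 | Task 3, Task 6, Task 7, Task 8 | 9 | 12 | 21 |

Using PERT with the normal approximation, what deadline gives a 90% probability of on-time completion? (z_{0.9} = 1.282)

te_Task 1 = (1 + 4·2 + 9)/6 = 18/6 = 3; σ²_Task 1 = ((9−1)/6)² = 1.778
te_Task 2 = (7 + 4·8 + 21)/6 = 60/6 = 10; σ²_Task 2 = ((21−7)/6)² = 5.444
te_Task 3 = (2 + 4·3 + 16)/6 = 30/6 = 5; σ²_Task 3 = ((16−2)/6)² = 5.444
te_Task 4 = (2 + 4·5 + 14)/6 = 36/6 = 6; σ²_Task 4 = ((14−2)/6)² = 4.000
te_Task 5 = (1 + 4·4 + 13)/6 = 30/6 = 5; σ²_Task 5 = ((13−1)/6)² = 4.000
te_Task 6 = (13 + 4·14 + 21)/6 = 90/6 = 15; σ²_Task 6 = ((21−13)/6)² = 1.778
te_Task 7 = (1 + 4·3 + 17)/6 = 30/6 = 5; σ²_Task 7 = ((17−1)/6)² = 7.111
te_Task 8 = (9 + 4·12 + 15)/6 = 72/6 = 12; σ²_Task 8 = ((15−9)/6)² = 1.000
te_Task 9 = (9 + 4·12 + 21)/6 = 78/6 = 13; σ²_Task 9 = ((21−9)/6)² = 4.000

Forward pass:
ES_Task 1 = 0; EF_Task 1 = 3
ES_Task 2 = 0; EF_Task 2 = 10
ES_Task 3 = 0; EF_Task 3 = 5
ES_Task 4 = 0; EF_Task 4 = 6
ES_Task 5 = max(EF_Task 3=5, EF_Task 4=6) = 6; EF_Task 5 = 6+5 = 11
ES_Task 6 = max(EF_Task 2=10, EF_Task 4=6) = 10; EF_Task 6 = 10+15 = 25
ES_Task 7 = max(EF_Task 1=3, EF_Task 5=11) = 11; EF_Task 7 = 11+5 = 16
ES_Task 8 = max(EF_Task 4=6, EF_Task 5=11) = 11; EF_Task 8 = 11+12 = 23
ES_Task 9 = max(EF_Task 3=5, EF_Task 6=25, EF_Task 7=16, EF_Task 8=23) = 25; EF_Task 9 = 25+13 = 38
Expected project duration μ = 38 days. Critical path: Task 2 → Task 6 → Task 9.

Variance along critical path = 5.444 + 1.778 + 4.000 = 11.222; σ = 3.350 days.
D = μ + z·σ = 38 + 1.282·3.350 = 42.3 days

42.3 days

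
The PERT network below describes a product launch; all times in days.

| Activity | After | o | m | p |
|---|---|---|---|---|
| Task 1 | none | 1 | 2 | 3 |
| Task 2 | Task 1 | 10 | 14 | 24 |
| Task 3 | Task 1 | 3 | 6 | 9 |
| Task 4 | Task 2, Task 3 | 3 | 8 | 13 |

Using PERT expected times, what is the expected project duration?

te_Task 1 = (1 + 4·2 + 3)/6 = 12/6 = 2
te_Task 2 = (10 + 4·14 + 24)/6 = 90/6 = 15
te_Task 3 = (3 + 4·6 + 9)/6 = 36/6 = 6
te_Task 4 = (3 + 4·8 + 13)/6 = 48/6 = 8

Forward pass:
ES_Task 1 = 0; EF_Task 1 = 2
ES_Task 2 = 2; EF_Task 2 = 2+15 = 17
ES_Task 3 = 2; EF_Task 3 = 2+6 = 8
ES_Task 4 = max(EF_Task 2=17, EF_Task 3=8) = 17; EF_Task 4 = 17+8 = 25
Expected project duration μ = 25 days. Critical path: Task 1 → Task 2 → Task 4.

25 days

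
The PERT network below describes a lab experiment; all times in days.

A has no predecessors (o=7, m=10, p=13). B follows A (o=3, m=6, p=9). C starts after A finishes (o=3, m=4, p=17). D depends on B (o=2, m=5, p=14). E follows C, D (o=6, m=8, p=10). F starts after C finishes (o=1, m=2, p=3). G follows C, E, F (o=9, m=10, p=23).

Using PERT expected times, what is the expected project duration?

te_A = (7 + 4·10 + 13)/6 = 60/6 = 10
te_B = (3 + 4·6 + 9)/6 = 36/6 = 6
te_C = (3 + 4·4 + 17)/6 = 36/6 = 6
te_D = (2 + 4·5 + 14)/6 = 36/6 = 6
te_E = (6 + 4·8 + 10)/6 = 48/6 = 8
te_F = (1 + 4·2 + 3)/6 = 12/6 = 2
te_G = (9 + 4·10 + 23)/6 = 72/6 = 12

Forward pass:
ES_A = 0; EF_A = 10
ES_B = 10; EF_B = 10+6 = 16
ES_C = 10; EF_C = 10+6 = 16
ES_D = 16; EF_D = 16+6 = 22
ES_E = max(EF_C=16, EF_D=22) = 22; EF_E = 22+8 = 30
ES_F = 16; EF_F = 16+2 = 18
ES_G = max(EF_C=16, EF_E=30, EF_F=18) = 30; EF_G = 30+12 = 42
Expected project duration μ = 42 days. Critical path: A → B → D → E → G.

42 days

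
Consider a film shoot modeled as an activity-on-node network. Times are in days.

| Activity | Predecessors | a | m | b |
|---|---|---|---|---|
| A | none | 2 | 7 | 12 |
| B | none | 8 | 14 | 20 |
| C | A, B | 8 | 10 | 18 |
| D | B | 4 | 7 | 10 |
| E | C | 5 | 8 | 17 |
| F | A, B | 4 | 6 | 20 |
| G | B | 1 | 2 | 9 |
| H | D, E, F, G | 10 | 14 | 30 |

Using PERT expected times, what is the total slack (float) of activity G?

17 days

te_A = (2 + 4·7 + 12)/6 = 42/6 = 7
te_B = (8 + 4·14 + 20)/6 = 84/6 = 14
te_C = (8 + 4·10 + 18)/6 = 66/6 = 11
te_D = (4 + 4·7 + 10)/6 = 42/6 = 7
te_E = (5 + 4·8 + 17)/6 = 54/6 = 9
te_F = (4 + 4·6 + 20)/6 = 48/6 = 8
te_G = (1 + 4·2 + 9)/6 = 18/6 = 3
te_H = (10 + 4·14 + 30)/6 = 96/6 = 16

Forward pass:
ES_A = 0; EF_A = 7
ES_B = 0; EF_B = 14
ES_C = max(EF_A=7, EF_B=14) = 14; EF_C = 14+11 = 25
ES_D = 14; EF_D = 14+7 = 21
ES_E = 25; EF_E = 25+9 = 34
ES_F = max(EF_A=7, EF_B=14) = 14; EF_F = 14+8 = 22
ES_G = 14; EF_G = 14+3 = 17
ES_H = max(EF_D=21, EF_E=34, EF_F=22, EF_G=17) = 34; EF_H = 34+16 = 50
Expected project duration μ = 50 days. Critical path: B → C → E → H.

Backward pass:
LF_H = 50; LS_H = 50−16 = 34
LF_G = LS_H = 34; LS_G = 34−3 = 31
LF_F = LS_H = 34; LS_F = 34−8 = 26
LF_E = LS_H = 34; LS_E = 34−9 = 25
LF_D = LS_H = 34; LS_D = 34−7 = 27
LF_C = LS_E = 25; LS_C = 25−11 = 14
LF_B = min(LS_C=14, LS_D=27, LS_F=26, LS_G=31) = 14; LS_B = 14−14 = 0
LF_A = min(LS_C=14, LS_F=26) = 14; LS_A = 14−7 = 7
Slack_G = LS_G − ES_G = 31 − 14 = 17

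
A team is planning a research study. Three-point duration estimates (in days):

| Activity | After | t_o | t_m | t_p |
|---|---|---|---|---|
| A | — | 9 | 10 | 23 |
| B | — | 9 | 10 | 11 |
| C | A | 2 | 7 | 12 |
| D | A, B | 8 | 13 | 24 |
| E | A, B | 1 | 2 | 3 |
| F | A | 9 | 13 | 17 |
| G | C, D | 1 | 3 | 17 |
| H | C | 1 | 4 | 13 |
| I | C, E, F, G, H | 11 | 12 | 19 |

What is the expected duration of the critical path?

te_A = (9 + 4·10 + 23)/6 = 72/6 = 12
te_B = (9 + 4·10 + 11)/6 = 60/6 = 10
te_C = (2 + 4·7 + 12)/6 = 42/6 = 7
te_D = (8 + 4·13 + 24)/6 = 84/6 = 14
te_E = (1 + 4·2 + 3)/6 = 12/6 = 2
te_F = (9 + 4·13 + 17)/6 = 78/6 = 13
te_G = (1 + 4·3 + 17)/6 = 30/6 = 5
te_H = (1 + 4·4 + 13)/6 = 30/6 = 5
te_I = (11 + 4·12 + 19)/6 = 78/6 = 13

Forward pass:
ES_A = 0; EF_A = 12
ES_B = 0; EF_B = 10
ES_C = 12; EF_C = 12+7 = 19
ES_D = max(EF_A=12, EF_B=10) = 12; EF_D = 12+14 = 26
ES_E = max(EF_A=12, EF_B=10) = 12; EF_E = 12+2 = 14
ES_F = 12; EF_F = 12+13 = 25
ES_G = max(EF_C=19, EF_D=26) = 26; EF_G = 26+5 = 31
ES_H = 19; EF_H = 19+5 = 24
ES_I = max(EF_C=19, EF_E=14, EF_F=25, EF_G=31, EF_H=24) = 31; EF_I = 31+13 = 44
Expected project duration μ = 44 days. Critical path: A → D → G → I.

44 days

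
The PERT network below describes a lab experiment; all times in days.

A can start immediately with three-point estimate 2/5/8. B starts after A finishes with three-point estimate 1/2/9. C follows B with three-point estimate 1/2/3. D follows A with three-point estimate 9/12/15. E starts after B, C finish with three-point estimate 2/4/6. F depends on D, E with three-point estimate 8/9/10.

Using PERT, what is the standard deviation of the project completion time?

1.45 days

te_A = (2 + 4·5 + 8)/6 = 30/6 = 5; σ²_A = ((8−2)/6)² = 1.000
te_B = (1 + 4·2 + 9)/6 = 18/6 = 3; σ²_B = ((9−1)/6)² = 1.778
te_C = (1 + 4·2 + 3)/6 = 12/6 = 2; σ²_C = ((3−1)/6)² = 0.111
te_D = (9 + 4·12 + 15)/6 = 72/6 = 12; σ²_D = ((15−9)/6)² = 1.000
te_E = (2 + 4·4 + 6)/6 = 24/6 = 4; σ²_E = ((6−2)/6)² = 0.444
te_F = (8 + 4·9 + 10)/6 = 54/6 = 9; σ²_F = ((10−8)/6)² = 0.111

Forward pass:
ES_A = 0; EF_A = 5
ES_B = 5; EF_B = 5+3 = 8
ES_C = 8; EF_C = 8+2 = 10
ES_D = 5; EF_D = 5+12 = 17
ES_E = max(EF_B=8, EF_C=10) = 10; EF_E = 10+4 = 14
ES_F = max(EF_D=17, EF_E=14) = 17; EF_F = 17+9 = 26
Expected project duration μ = 26 days. Critical path: A → D → F.

Variance along critical path = 1.000 + 1.000 + 0.111 = 2.111
σ = √2.111 = 1.453 days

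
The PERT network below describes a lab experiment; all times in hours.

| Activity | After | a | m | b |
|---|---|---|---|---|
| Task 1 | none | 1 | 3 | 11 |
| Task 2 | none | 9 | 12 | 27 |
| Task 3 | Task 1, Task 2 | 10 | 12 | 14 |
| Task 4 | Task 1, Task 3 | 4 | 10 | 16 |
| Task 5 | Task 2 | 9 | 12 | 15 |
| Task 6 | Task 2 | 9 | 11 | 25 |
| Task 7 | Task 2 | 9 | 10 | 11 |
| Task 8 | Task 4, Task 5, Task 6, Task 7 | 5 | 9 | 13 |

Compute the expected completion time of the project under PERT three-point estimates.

te_Task 1 = (1 + 4·3 + 11)/6 = 24/6 = 4
te_Task 2 = (9 + 4·12 + 27)/6 = 84/6 = 14
te_Task 3 = (10 + 4·12 + 14)/6 = 72/6 = 12
te_Task 4 = (4 + 4·10 + 16)/6 = 60/6 = 10
te_Task 5 = (9 + 4·12 + 15)/6 = 72/6 = 12
te_Task 6 = (9 + 4·11 + 25)/6 = 78/6 = 13
te_Task 7 = (9 + 4·10 + 11)/6 = 60/6 = 10
te_Task 8 = (5 + 4·9 + 13)/6 = 54/6 = 9

Forward pass:
ES_Task 1 = 0; EF_Task 1 = 4
ES_Task 2 = 0; EF_Task 2 = 14
ES_Task 3 = max(EF_Task 1=4, EF_Task 2=14) = 14; EF_Task 3 = 14+12 = 26
ES_Task 4 = max(EF_Task 1=4, EF_Task 3=26) = 26; EF_Task 4 = 26+10 = 36
ES_Task 5 = 14; EF_Task 5 = 14+12 = 26
ES_Task 6 = 14; EF_Task 6 = 14+13 = 27
ES_Task 7 = 14; EF_Task 7 = 14+10 = 24
ES_Task 8 = max(EF_Task 4=36, EF_Task 5=26, EF_Task 6=27, EF_Task 7=24) = 36; EF_Task 8 = 36+9 = 45
Expected project duration μ = 45 hours. Critical path: Task 2 → Task 3 → Task 4 → Task 8.

45 hours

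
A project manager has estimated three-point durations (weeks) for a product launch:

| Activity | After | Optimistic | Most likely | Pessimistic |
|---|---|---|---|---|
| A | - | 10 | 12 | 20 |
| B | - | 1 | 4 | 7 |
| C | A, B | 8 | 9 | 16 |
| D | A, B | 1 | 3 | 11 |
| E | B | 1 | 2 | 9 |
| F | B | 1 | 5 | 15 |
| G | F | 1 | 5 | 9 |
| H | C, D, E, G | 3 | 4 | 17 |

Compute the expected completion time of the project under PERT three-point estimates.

te_A = (10 + 4·12 + 20)/6 = 78/6 = 13
te_B = (1 + 4·4 + 7)/6 = 24/6 = 4
te_C = (8 + 4·9 + 16)/6 = 60/6 = 10
te_D = (1 + 4·3 + 11)/6 = 24/6 = 4
te_E = (1 + 4·2 + 9)/6 = 18/6 = 3
te_F = (1 + 4·5 + 15)/6 = 36/6 = 6
te_G = (1 + 4·5 + 9)/6 = 30/6 = 5
te_H = (3 + 4·4 + 17)/6 = 36/6 = 6

Forward pass:
ES_A = 0; EF_A = 13
ES_B = 0; EF_B = 4
ES_C = max(EF_A=13, EF_B=4) = 13; EF_C = 13+10 = 23
ES_D = max(EF_A=13, EF_B=4) = 13; EF_D = 13+4 = 17
ES_E = 4; EF_E = 4+3 = 7
ES_F = 4; EF_F = 4+6 = 10
ES_G = 10; EF_G = 10+5 = 15
ES_H = max(EF_C=23, EF_D=17, EF_E=7, EF_G=15) = 23; EF_H = 23+6 = 29
Expected project duration μ = 29 weeks. Critical path: A → C → H.

29 weeks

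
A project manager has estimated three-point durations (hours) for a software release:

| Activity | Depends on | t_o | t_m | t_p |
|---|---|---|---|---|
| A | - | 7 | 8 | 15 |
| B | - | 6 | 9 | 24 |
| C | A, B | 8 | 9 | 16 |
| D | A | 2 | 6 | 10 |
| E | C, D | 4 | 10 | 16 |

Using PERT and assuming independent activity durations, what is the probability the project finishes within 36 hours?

0.903

te_A = (7 + 4·8 + 15)/6 = 54/6 = 9; σ²_A = ((15−7)/6)² = 1.778
te_B = (6 + 4·9 + 24)/6 = 66/6 = 11; σ²_B = ((24−6)/6)² = 9.000
te_C = (8 + 4·9 + 16)/6 = 60/6 = 10; σ²_C = ((16−8)/6)² = 1.778
te_D = (2 + 4·6 + 10)/6 = 36/6 = 6; σ²_D = ((10−2)/6)² = 1.778
te_E = (4 + 4·10 + 16)/6 = 60/6 = 10; σ²_E = ((16−4)/6)² = 4.000

Forward pass:
ES_A = 0; EF_A = 9
ES_B = 0; EF_B = 11
ES_C = max(EF_A=9, EF_B=11) = 11; EF_C = 11+10 = 21
ES_D = 9; EF_D = 9+6 = 15
ES_E = max(EF_C=21, EF_D=15) = 21; EF_E = 21+10 = 31
Expected project duration μ = 31 hours. Critical path: B → C → E.

Variance along critical path = 9.000 + 1.778 + 4.000 = 14.778; σ = √14.778 = 3.844 hours.
Z = (36 − 31) / 3.844 = 1.301
P(T ≤ 36) = Φ(1.301) ≈ 0.903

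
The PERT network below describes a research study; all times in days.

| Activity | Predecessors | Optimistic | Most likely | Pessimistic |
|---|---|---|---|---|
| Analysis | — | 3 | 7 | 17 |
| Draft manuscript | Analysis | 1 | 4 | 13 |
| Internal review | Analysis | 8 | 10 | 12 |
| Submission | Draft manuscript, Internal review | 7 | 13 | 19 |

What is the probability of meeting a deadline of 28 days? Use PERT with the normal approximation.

0.170

te_Analysis = (3 + 4·7 + 17)/6 = 48/6 = 8; σ²_Analysis = ((17−3)/6)² = 5.444
te_Draft manuscript = (1 + 4·4 + 13)/6 = 30/6 = 5; σ²_Draft manuscript = ((13−1)/6)² = 4.000
te_Internal review = (8 + 4·10 + 12)/6 = 60/6 = 10; σ²_Internal review = ((12−8)/6)² = 0.444
te_Submission = (7 + 4·13 + 19)/6 = 78/6 = 13; σ²_Submission = ((19−7)/6)² = 4.000

Forward pass:
ES_Analysis = 0; EF_Analysis = 8
ES_Draft manuscript = 8; EF_Draft manuscript = 8+5 = 13
ES_Internal review = 8; EF_Internal review = 8+10 = 18
ES_Submission = max(EF_Draft manuscript=13, EF_Internal review=18) = 18; EF_Submission = 18+13 = 31
Expected project duration μ = 31 days. Critical path: Analysis → Internal review → Submission.

Variance along critical path = 5.444 + 0.444 + 4.000 = 9.889; σ = √9.889 = 3.145 days.
Z = (28 − 31) / 3.145 = -0.954
P(T ≤ 28) = Φ(-0.954) ≈ 0.170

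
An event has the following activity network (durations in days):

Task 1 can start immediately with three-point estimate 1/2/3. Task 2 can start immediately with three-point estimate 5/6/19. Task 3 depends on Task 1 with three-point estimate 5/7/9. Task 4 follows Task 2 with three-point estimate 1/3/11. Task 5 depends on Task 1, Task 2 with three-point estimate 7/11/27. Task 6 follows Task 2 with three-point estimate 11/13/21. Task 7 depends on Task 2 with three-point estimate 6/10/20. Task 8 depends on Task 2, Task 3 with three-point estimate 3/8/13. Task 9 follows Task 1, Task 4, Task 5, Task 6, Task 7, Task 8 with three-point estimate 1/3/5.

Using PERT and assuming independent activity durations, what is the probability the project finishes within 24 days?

te_Task 1 = (1 + 4·2 + 3)/6 = 12/6 = 2; σ²_Task 1 = ((3−1)/6)² = 0.111
te_Task 2 = (5 + 4·6 + 19)/6 = 48/6 = 8; σ²_Task 2 = ((19−5)/6)² = 5.444
te_Task 3 = (5 + 4·7 + 9)/6 = 42/6 = 7; σ²_Task 3 = ((9−5)/6)² = 0.444
te_Task 4 = (1 + 4·3 + 11)/6 = 24/6 = 4; σ²_Task 4 = ((11−1)/6)² = 2.778
te_Task 5 = (7 + 4·11 + 27)/6 = 78/6 = 13; σ²_Task 5 = ((27−7)/6)² = 11.111
te_Task 6 = (11 + 4·13 + 21)/6 = 84/6 = 14; σ²_Task 6 = ((21−11)/6)² = 2.778
te_Task 7 = (6 + 4·10 + 20)/6 = 66/6 = 11; σ²_Task 7 = ((20−6)/6)² = 5.444
te_Task 8 = (3 + 4·8 + 13)/6 = 48/6 = 8; σ²_Task 8 = ((13−3)/6)² = 2.778
te_Task 9 = (1 + 4·3 + 5)/6 = 18/6 = 3; σ²_Task 9 = ((5−1)/6)² = 0.444

Forward pass:
ES_Task 1 = 0; EF_Task 1 = 2
ES_Task 2 = 0; EF_Task 2 = 8
ES_Task 3 = 2; EF_Task 3 = 2+7 = 9
ES_Task 4 = 8; EF_Task 4 = 8+4 = 12
ES_Task 5 = max(EF_Task 1=2, EF_Task 2=8) = 8; EF_Task 5 = 8+13 = 21
ES_Task 6 = 8; EF_Task 6 = 8+14 = 22
ES_Task 7 = 8; EF_Task 7 = 8+11 = 19
ES_Task 8 = max(EF_Task 2=8, EF_Task 3=9) = 9; EF_Task 8 = 9+8 = 17
ES_Task 9 = max(EF_Task 1=2, EF_Task 4=12, EF_Task 5=21, EF_Task 6=22, EF_Task 7=19, EF_Task 8=17) = 22; EF_Task 9 = 22+3 = 25
Expected project duration μ = 25 days. Critical path: Task 2 → Task 6 → Task 9.

Variance along critical path = 5.444 + 2.778 + 0.444 = 8.667; σ = √8.667 = 2.944 days.
Z = (24 − 25) / 2.944 = -0.340
P(T ≤ 24) = Φ(-0.340) ≈ 0.367

0.367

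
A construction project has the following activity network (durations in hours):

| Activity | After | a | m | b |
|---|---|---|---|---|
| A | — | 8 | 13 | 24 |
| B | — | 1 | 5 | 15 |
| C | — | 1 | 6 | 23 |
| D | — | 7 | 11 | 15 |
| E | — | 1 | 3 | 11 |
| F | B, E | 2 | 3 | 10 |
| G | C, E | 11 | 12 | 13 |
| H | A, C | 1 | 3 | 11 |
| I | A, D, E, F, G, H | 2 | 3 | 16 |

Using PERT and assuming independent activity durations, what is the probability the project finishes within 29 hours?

te_A = (8 + 4·13 + 24)/6 = 84/6 = 14; σ²_A = ((24−8)/6)² = 7.111
te_B = (1 + 4·5 + 15)/6 = 36/6 = 6; σ²_B = ((15−1)/6)² = 5.444
te_C = (1 + 4·6 + 23)/6 = 48/6 = 8; σ²_C = ((23−1)/6)² = 13.444
te_D = (7 + 4·11 + 15)/6 = 66/6 = 11; σ²_D = ((15−7)/6)² = 1.778
te_E = (1 + 4·3 + 11)/6 = 24/6 = 4; σ²_E = ((11−1)/6)² = 2.778
te_F = (2 + 4·3 + 10)/6 = 24/6 = 4; σ²_F = ((10−2)/6)² = 1.778
te_G = (11 + 4·12 + 13)/6 = 72/6 = 12; σ²_G = ((13−11)/6)² = 0.111
te_H = (1 + 4·3 + 11)/6 = 24/6 = 4; σ²_H = ((11−1)/6)² = 2.778
te_I = (2 + 4·3 + 16)/6 = 30/6 = 5; σ²_I = ((16−2)/6)² = 5.444

Forward pass:
ES_A = 0; EF_A = 14
ES_B = 0; EF_B = 6
ES_C = 0; EF_C = 8
ES_D = 0; EF_D = 11
ES_E = 0; EF_E = 4
ES_F = max(EF_B=6, EF_E=4) = 6; EF_F = 6+4 = 10
ES_G = max(EF_C=8, EF_E=4) = 8; EF_G = 8+12 = 20
ES_H = max(EF_A=14, EF_C=8) = 14; EF_H = 14+4 = 18
ES_I = max(EF_A=14, EF_D=11, EF_E=4, EF_F=10, EF_G=20, EF_H=18) = 20; EF_I = 20+5 = 25
Expected project duration μ = 25 hours. Critical path: C → G → I.

Variance along critical path = 13.444 + 0.111 + 5.444 = 19.000; σ = √19.000 = 4.359 hours.
Z = (29 − 25) / 4.359 = 0.918
P(T ≤ 29) = Φ(0.918) ≈ 0.821

0.821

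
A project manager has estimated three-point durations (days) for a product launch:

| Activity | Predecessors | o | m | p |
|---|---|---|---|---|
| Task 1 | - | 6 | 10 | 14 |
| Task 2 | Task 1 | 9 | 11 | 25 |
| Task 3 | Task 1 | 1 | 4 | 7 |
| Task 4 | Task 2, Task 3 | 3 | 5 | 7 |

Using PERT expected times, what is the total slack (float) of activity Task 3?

te_Task 1 = (6 + 4·10 + 14)/6 = 60/6 = 10
te_Task 2 = (9 + 4·11 + 25)/6 = 78/6 = 13
te_Task 3 = (1 + 4·4 + 7)/6 = 24/6 = 4
te_Task 4 = (3 + 4·5 + 7)/6 = 30/6 = 5

Forward pass:
ES_Task 1 = 0; EF_Task 1 = 10
ES_Task 2 = 10; EF_Task 2 = 10+13 = 23
ES_Task 3 = 10; EF_Task 3 = 10+4 = 14
ES_Task 4 = max(EF_Task 2=23, EF_Task 3=14) = 23; EF_Task 4 = 23+5 = 28
Expected project duration μ = 28 days. Critical path: Task 1 → Task 2 → Task 4.

Backward pass:
LF_Task 4 = 28; LS_Task 4 = 28−5 = 23
LF_Task 3 = LS_Task 4 = 23; LS_Task 3 = 23−4 = 19
LF_Task 2 = LS_Task 4 = 23; LS_Task 2 = 23−13 = 10
LF_Task 1 = min(LS_Task 2=10, LS_Task 3=19) = 10; LS_Task 1 = 10−10 = 0
Slack_Task 3 = LS_Task 3 − ES_Task 3 = 19 − 10 = 9

9 days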